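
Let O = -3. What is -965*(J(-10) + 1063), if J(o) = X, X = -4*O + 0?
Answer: -1037375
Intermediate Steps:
X = 12 (X = -4*(-3) + 0 = 12 + 0 = 12)
J(o) = 12
-965*(J(-10) + 1063) = -965*(12 + 1063) = -965*1075 = -1037375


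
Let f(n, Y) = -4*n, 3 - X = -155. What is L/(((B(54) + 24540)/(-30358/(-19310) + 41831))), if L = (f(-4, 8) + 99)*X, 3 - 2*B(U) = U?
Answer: 2935497841712/94674999 ≈ 31006.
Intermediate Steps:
X = 158 (X = 3 - 1*(-155) = 3 + 155 = 158)
B(U) = 3/2 - U/2
L = 18170 (L = (-4*(-4) + 99)*158 = (16 + 99)*158 = 115*158 = 18170)
L/(((B(54) + 24540)/(-30358/(-19310) + 41831))) = 18170/((((3/2 - 1/2*54) + 24540)/(-30358/(-19310) + 41831))) = 18170/((((3/2 - 27) + 24540)/(-30358*(-1/19310) + 41831))) = 18170/(((-51/2 + 24540)/(15179/9655 + 41831))) = 18170/((49029/(2*(403893484/9655)))) = 18170/(((49029/2)*(9655/403893484))) = 18170/(473374995/807786968) = 18170*(807786968/473374995) = 2935497841712/94674999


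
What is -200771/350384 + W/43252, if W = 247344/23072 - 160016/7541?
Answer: -11808516209245097/20599404928737712 ≈ -0.57325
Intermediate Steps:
W = -114166753/10874122 (W = 247344*(1/23072) - 160016*1/7541 = 15459/1442 - 160016/7541 = -114166753/10874122 ≈ -10.499)
-200771/350384 + W/43252 = -200771/350384 - 114166753/10874122/43252 = -200771*1/350384 - 114166753/10874122*1/43252 = -200771/350384 - 114166753/470327524744 = -11808516209245097/20599404928737712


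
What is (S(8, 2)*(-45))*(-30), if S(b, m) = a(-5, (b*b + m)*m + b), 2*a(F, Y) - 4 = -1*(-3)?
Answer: 4725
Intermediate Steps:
a(F, Y) = 7/2 (a(F, Y) = 2 + (-1*(-3))/2 = 2 + (½)*3 = 2 + 3/2 = 7/2)
S(b, m) = 7/2
(S(8, 2)*(-45))*(-30) = ((7/2)*(-45))*(-30) = -315/2*(-30) = 4725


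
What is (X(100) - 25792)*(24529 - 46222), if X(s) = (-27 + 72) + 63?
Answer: 557163012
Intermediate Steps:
X(s) = 108 (X(s) = 45 + 63 = 108)
(X(100) - 25792)*(24529 - 46222) = (108 - 25792)*(24529 - 46222) = -25684*(-21693) = 557163012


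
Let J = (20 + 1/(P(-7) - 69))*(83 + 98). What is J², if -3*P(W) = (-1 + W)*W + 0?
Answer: 905384601289/69169 ≈ 1.3089e+7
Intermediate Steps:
P(W) = -W*(-1 + W)/3 (P(W) = -((-1 + W)*W + 0)/3 = -(W*(-1 + W) + 0)/3 = -W*(-1 + W)/3)
J = 951517/263 (J = (20 + 1/((⅓)*(-7)*(1 - 1*(-7)) - 69))*(83 + 98) = (20 + 1/((⅓)*(-7)*(1 + 7) - 69))*181 = (20 + 1/((⅓)*(-7)*8 - 69))*181 = (20 + 1/(-56/3 - 69))*181 = (20 + 1/(-263/3))*181 = (20 - 3/263)*181 = (5257/263)*181 = 951517/263 ≈ 3617.9)
J² = (951517/263)² = 905384601289/69169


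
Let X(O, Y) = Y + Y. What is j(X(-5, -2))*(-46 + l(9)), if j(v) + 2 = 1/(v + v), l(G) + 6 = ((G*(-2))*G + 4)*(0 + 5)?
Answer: 7157/4 ≈ 1789.3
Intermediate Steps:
X(O, Y) = 2*Y
l(G) = 14 - 10*G² (l(G) = -6 + ((G*(-2))*G + 4)*(0 + 5) = -6 + ((-2*G)*G + 4)*5 = -6 + (-2*G² + 4)*5 = -6 + (4 - 2*G²)*5 = -6 + (20 - 10*G²) = 14 - 10*G²)
j(v) = -2 + 1/(2*v) (j(v) = -2 + 1/(v + v) = -2 + 1/(2*v))
j(X(-5, -2))*(-46 + l(9)) = (-2 + 1/(2*((2*(-2)))))*(-46 + (14 - 10*9²)) = (-2 + (½)/(-4))*(-46 + (14 - 10*81)) = (-2 + (½)*(-¼))*(-46 + (14 - 810)) = (-2 - ⅛)*(-46 - 796) = -17/8*(-842) = 7157/4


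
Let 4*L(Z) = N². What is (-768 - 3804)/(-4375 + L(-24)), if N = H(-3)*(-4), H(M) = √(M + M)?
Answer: 4572/4399 ≈ 1.0393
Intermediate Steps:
H(M) = √2*√M (H(M) = √(2*M) = √2*√M)
N = -4*I*√6 (N = (√2*√(-3))*(-4) = (√2*(I*√3))*(-4) = (I*√6)*(-4) = -4*I*√6 ≈ -9.798*I)
L(Z) = -24 (L(Z) = (-4*I*√6)²/4 = (¼)*(-96) = -24)
(-768 - 3804)/(-4375 + L(-24)) = (-768 - 3804)/(-4375 - 24) = -4572/(-4399) = -4572*(-1/4399) = 4572/4399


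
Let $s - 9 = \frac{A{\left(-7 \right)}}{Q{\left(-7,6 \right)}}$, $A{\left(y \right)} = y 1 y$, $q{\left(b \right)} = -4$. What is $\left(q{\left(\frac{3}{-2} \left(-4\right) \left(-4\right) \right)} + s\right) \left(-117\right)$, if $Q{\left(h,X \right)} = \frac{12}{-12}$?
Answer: $5148$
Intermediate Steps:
$A{\left(y \right)} = y^{2}$ ($A{\left(y \right)} = y y = y^{2}$)
$Q{\left(h,X \right)} = -1$ ($Q{\left(h,X \right)} = 12 \left(- \frac{1}{12}\right) = -1$)
$s = -40$ ($s = 9 + \frac{\left(-7\right)^{2}}{-1} = 9 + 49 \left(-1\right) = 9 - 49 = -40$)
$\left(q{\left(\frac{3}{-2} \left(-4\right) \left(-4\right) \right)} + s\right) \left(-117\right) = \left(-4 - 40\right) \left(-117\right) = \left(-44\right) \left(-117\right) = 5148$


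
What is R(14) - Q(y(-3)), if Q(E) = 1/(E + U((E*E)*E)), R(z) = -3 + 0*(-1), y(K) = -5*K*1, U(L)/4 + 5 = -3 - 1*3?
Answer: -86/29 ≈ -2.9655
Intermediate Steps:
U(L) = -44 (U(L) = -20 + 4*(-3 - 1*3) = -20 + 4*(-3 - 3) = -20 + 4*(-6) = -20 - 24 = -44)
y(K) = -5*K
R(z) = -3 (R(z) = -3 + 0 = -3)
Q(E) = 1/(-44 + E) (Q(E) = 1/(E - 44) = 1/(-44 + E))
R(14) - Q(y(-3)) = -3 - 1/(-44 - 5*(-3)) = -3 - 1/(-44 + 15) = -3 - 1/(-29) = -3 - 1*(-1/29) = -3 + 1/29 = -86/29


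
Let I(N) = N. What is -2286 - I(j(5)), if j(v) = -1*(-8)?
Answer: -2294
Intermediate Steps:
j(v) = 8
-2286 - I(j(5)) = -2286 - 1*8 = -2286 - 8 = -2294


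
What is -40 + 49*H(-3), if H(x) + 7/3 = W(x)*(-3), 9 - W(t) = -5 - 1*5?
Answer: -8842/3 ≈ -2947.3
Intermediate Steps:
W(t) = 19 (W(t) = 9 - (-5 - 1*5) = 9 - (-5 - 5) = 9 - 1*(-10) = 9 + 10 = 19)
H(x) = -178/3 (H(x) = -7/3 + 19*(-3) = -7/3 - 57 = -178/3)
-40 + 49*H(-3) = -40 + 49*(-178/3) = -40 - 8722/3 = -8842/3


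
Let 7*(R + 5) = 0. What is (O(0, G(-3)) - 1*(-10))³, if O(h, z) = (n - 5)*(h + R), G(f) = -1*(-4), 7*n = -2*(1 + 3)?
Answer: 23149125/343 ≈ 67490.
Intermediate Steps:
R = -5 (R = -5 + (⅐)*0 = -5 + 0 = -5)
n = -8/7 (n = (-2*(1 + 3))/7 = (-2*4)/7 = (⅐)*(-8) = -8/7 ≈ -1.1429)
G(f) = 4
O(h, z) = 215/7 - 43*h/7 (O(h, z) = (-8/7 - 5)*(h - 5) = -43*(-5 + h)/7 = 215/7 - 43*h/7)
(O(0, G(-3)) - 1*(-10))³ = ((215/7 - 43/7*0) - 1*(-10))³ = ((215/7 + 0) + 10)³ = (215/7 + 10)³ = (285/7)³ = 23149125/343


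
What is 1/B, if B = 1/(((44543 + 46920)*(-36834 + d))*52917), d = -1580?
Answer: -185921745992394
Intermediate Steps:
B = -1/185921745992394 (B = 1/(((44543 + 46920)*(-36834 - 1580))*52917) = (1/52917)/(91463*(-38414)) = (1/52917)/(-3513459682) = -1/3513459682*1/52917 = -1/185921745992394 ≈ -5.3786e-15)
1/B = 1/(-1/185921745992394) = -185921745992394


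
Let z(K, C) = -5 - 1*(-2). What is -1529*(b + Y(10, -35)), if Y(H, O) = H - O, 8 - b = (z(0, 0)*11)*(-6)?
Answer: 221705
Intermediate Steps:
z(K, C) = -3 (z(K, C) = -5 + 2 = -3)
b = -190 (b = 8 - (-3*11)*(-6) = 8 - (-33)*(-6) = 8 - 1*198 = 8 - 198 = -190)
-1529*(b + Y(10, -35)) = -1529*(-190 + (10 - 1*(-35))) = -1529*(-190 + (10 + 35)) = -1529*(-190 + 45) = -1529*(-145) = 221705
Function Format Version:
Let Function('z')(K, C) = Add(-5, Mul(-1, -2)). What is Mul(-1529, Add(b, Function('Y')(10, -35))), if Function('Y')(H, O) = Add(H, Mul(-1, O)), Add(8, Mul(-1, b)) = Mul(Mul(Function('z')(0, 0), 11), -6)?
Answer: 221705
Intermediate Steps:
Function('z')(K, C) = -3 (Function('z')(K, C) = Add(-5, 2) = -3)
b = -190 (b = Add(8, Mul(-1, Mul(Mul(-3, 11), -6))) = Add(8, Mul(-1, Mul(-33, -6))) = Add(8, Mul(-1, 198)) = Add(8, -198) = -190)
Mul(-1529, Add(b, Function('Y')(10, -35))) = Mul(-1529, Add(-190, Add(10, Mul(-1, -35)))) = Mul(-1529, Add(-190, Add(10, 35))) = Mul(-1529, Add(-190, 45)) = Mul(-1529, -145) = 221705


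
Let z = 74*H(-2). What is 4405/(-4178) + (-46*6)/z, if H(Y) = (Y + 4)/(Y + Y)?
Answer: 990143/154586 ≈ 6.4051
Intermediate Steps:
H(Y) = (4 + Y)/(2*Y) (H(Y) = (4 + Y)/((2*Y)) = (4 + Y)*(1/(2*Y)) = (4 + Y)/(2*Y))
z = -37 (z = 74*((1/2)*(4 - 2)/(-2)) = 74*((1/2)*(-1/2)*2) = 74*(-1/2) = -37)
4405/(-4178) + (-46*6)/z = 4405/(-4178) - 46*6/(-37) = 4405*(-1/4178) - 276*(-1/37) = -4405/4178 + 276/37 = 990143/154586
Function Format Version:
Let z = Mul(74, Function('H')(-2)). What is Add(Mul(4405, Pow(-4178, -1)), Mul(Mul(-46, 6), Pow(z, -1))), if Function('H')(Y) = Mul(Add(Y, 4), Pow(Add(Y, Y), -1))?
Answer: Rational(990143, 154586) ≈ 6.4051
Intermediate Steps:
Function('H')(Y) = Mul(Rational(1, 2), Pow(Y, -1), Add(4, Y)) (Function('H')(Y) = Mul(Add(4, Y), Pow(Mul(2, Y), -1)) = Mul(Add(4, Y), Mul(Rational(1, 2), Pow(Y, -1))) = Mul(Rational(1, 2), Pow(Y, -1), Add(4, Y)))
z = -37 (z = Mul(74, Mul(Rational(1, 2), Pow(-2, -1), Add(4, -2))) = Mul(74, Mul(Rational(1, 2), Rational(-1, 2), 2)) = Mul(74, Rational(-1, 2)) = -37)
Add(Mul(4405, Pow(-4178, -1)), Mul(Mul(-46, 6), Pow(z, -1))) = Add(Mul(4405, Pow(-4178, -1)), Mul(Mul(-46, 6), Pow(-37, -1))) = Add(Mul(4405, Rational(-1, 4178)), Mul(-276, Rational(-1, 37))) = Add(Rational(-4405, 4178), Rational(276, 37)) = Rational(990143, 154586)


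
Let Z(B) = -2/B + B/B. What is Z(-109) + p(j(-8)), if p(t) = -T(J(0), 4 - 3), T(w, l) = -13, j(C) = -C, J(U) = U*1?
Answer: 1528/109 ≈ 14.018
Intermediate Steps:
J(U) = U
Z(B) = 1 - 2/B (Z(B) = -2/B + 1 = 1 - 2/B)
p(t) = 13 (p(t) = -1*(-13) = 13)
Z(-109) + p(j(-8)) = (-2 - 109)/(-109) + 13 = -1/109*(-111) + 13 = 111/109 + 13 = 1528/109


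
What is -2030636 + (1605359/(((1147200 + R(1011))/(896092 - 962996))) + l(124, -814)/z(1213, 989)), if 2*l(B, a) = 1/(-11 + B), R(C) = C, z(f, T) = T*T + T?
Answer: -59966657868483419701/28230535679940 ≈ -2.1242e+6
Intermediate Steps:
z(f, T) = T + T**2 (z(f, T) = T**2 + T = T + T**2)
l(B, a) = 1/(2*(-11 + B))
-2030636 + (1605359/(((1147200 + R(1011))/(896092 - 962996))) + l(124, -814)/z(1213, 989)) = -2030636 + (1605359/(((1147200 + 1011)/(896092 - 962996))) + (1/(2*(-11 + 124)))/((989*(1 + 989)))) = -2030636 + (1605359/((1148211/(-66904))) + ((1/2)/113)/((989*990))) = -2030636 + (1605359/((1148211*(-1/66904))) + ((1/2)*(1/113))/979110) = -2030636 + (1605359/(-1148211/66904) + (1/226)*(1/979110)) = -2030636 + (1605359*(-66904/1148211) + 1/221278860) = -2030636 + (-107404938536/1148211 + 1/221278860) = -2030636 - 2640715817512777861/28230535679940 = -59966657868483419701/28230535679940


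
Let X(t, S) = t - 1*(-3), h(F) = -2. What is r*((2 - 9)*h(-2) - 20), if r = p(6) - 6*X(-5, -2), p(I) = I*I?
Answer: -288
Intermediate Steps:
p(I) = I²
X(t, S) = 3 + t (X(t, S) = t + 3 = 3 + t)
r = 48 (r = 6² - 6*(3 - 5) = 36 - 6*(-2) = 36 + 12 = 48)
r*((2 - 9)*h(-2) - 20) = 48*((2 - 9)*(-2) - 20) = 48*(-7*(-2) - 20) = 48*(14 - 20) = 48*(-6) = -288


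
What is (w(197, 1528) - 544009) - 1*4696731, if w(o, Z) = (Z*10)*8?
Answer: -5118500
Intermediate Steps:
w(o, Z) = 80*Z (w(o, Z) = (10*Z)*8 = 80*Z)
(w(197, 1528) - 544009) - 1*4696731 = (80*1528 - 544009) - 1*4696731 = (122240 - 544009) - 4696731 = -421769 - 4696731 = -5118500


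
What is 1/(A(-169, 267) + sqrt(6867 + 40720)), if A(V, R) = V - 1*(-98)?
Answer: 71/42546 + sqrt(47587)/42546 ≈ 0.0067960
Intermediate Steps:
A(V, R) = 98 + V (A(V, R) = V + 98 = 98 + V)
1/(A(-169, 267) + sqrt(6867 + 40720)) = 1/((98 - 169) + sqrt(6867 + 40720)) = 1/(-71 + sqrt(47587))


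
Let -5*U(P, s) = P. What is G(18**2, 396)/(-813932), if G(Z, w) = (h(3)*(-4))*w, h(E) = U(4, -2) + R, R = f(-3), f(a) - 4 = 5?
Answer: 396/24815 ≈ 0.015958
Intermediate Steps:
f(a) = 9 (f(a) = 4 + 5 = 9)
U(P, s) = -P/5
R = 9
h(E) = 41/5 (h(E) = -1/5*4 + 9 = -4/5 + 9 = 41/5)
G(Z, w) = -164*w/5 (G(Z, w) = ((41/5)*(-4))*w = -164*w/5)
G(18**2, 396)/(-813932) = -164/5*396/(-813932) = -64944/5*(-1/813932) = 396/24815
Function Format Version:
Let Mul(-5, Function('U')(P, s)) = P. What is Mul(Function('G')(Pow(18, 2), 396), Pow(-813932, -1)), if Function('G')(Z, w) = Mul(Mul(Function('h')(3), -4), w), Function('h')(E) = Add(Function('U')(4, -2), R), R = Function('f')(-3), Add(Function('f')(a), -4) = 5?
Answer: Rational(396, 24815) ≈ 0.015958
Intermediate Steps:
Function('f')(a) = 9 (Function('f')(a) = Add(4, 5) = 9)
Function('U')(P, s) = Mul(Rational(-1, 5), P)
R = 9
Function('h')(E) = Rational(41, 5) (Function('h')(E) = Add(Mul(Rational(-1, 5), 4), 9) = Add(Rational(-4, 5), 9) = Rational(41, 5))
Function('G')(Z, w) = Mul(Rational(-164, 5), w) (Function('G')(Z, w) = Mul(Mul(Rational(41, 5), -4), w) = Mul(Rational(-164, 5), w))
Mul(Function('G')(Pow(18, 2), 396), Pow(-813932, -1)) = Mul(Mul(Rational(-164, 5), 396), Pow(-813932, -1)) = Mul(Rational(-64944, 5), Rational(-1, 813932)) = Rational(396, 24815)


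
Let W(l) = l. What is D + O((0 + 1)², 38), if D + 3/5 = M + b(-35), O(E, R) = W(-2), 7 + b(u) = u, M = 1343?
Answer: 6492/5 ≈ 1298.4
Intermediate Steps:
b(u) = -7 + u
O(E, R) = -2
D = 6502/5 (D = -⅗ + (1343 + (-7 - 35)) = -⅗ + (1343 - 42) = -⅗ + 1301 = 6502/5 ≈ 1300.4)
D + O((0 + 1)², 38) = 6502/5 - 2 = 6492/5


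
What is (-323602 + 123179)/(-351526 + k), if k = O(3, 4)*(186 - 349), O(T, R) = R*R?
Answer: 200423/354134 ≈ 0.56595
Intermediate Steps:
O(T, R) = R**2
k = -2608 (k = 4**2*(186 - 349) = 16*(-163) = -2608)
(-323602 + 123179)/(-351526 + k) = (-323602 + 123179)/(-351526 - 2608) = -200423/(-354134) = -200423*(-1/354134) = 200423/354134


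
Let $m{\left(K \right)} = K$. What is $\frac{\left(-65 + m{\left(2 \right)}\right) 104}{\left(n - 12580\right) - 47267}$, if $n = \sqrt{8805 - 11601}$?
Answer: $\frac{10054296}{91837595} + \frac{336 i \sqrt{699}}{91837595} \approx 0.10948 + 9.6729 \cdot 10^{-5} i$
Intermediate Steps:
$n = 2 i \sqrt{699}$ ($n = \sqrt{-2796} = 2 i \sqrt{699} \approx 52.877 i$)
$\frac{\left(-65 + m{\left(2 \right)}\right) 104}{\left(n - 12580\right) - 47267} = \frac{\left(-65 + 2\right) 104}{\left(2 i \sqrt{699} - 12580\right) - 47267} = \frac{\left(-63\right) 104}{\left(-12580 + 2 i \sqrt{699}\right) - 47267} = - \frac{6552}{-59847 + 2 i \sqrt{699}}$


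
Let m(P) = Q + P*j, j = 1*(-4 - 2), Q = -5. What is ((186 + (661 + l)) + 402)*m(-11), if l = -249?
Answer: 61000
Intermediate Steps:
j = -6 (j = 1*(-6) = -6)
m(P) = -5 - 6*P (m(P) = -5 + P*(-6) = -5 - 6*P)
((186 + (661 + l)) + 402)*m(-11) = ((186 + (661 - 249)) + 402)*(-5 - 6*(-11)) = ((186 + 412) + 402)*(-5 + 66) = (598 + 402)*61 = 1000*61 = 61000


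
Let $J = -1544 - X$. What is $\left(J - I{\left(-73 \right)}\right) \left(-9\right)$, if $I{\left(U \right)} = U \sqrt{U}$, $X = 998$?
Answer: $22878 - 657 i \sqrt{73} \approx 22878.0 - 5613.4 i$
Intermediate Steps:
$J = -2542$ ($J = -1544 - 998 = -2542$)
$I{\left(U \right)} = U^{\frac{3}{2}}$
$\left(J - I{\left(-73 \right)}\right) \left(-9\right) = \left(-2542 - \left(-73\right)^{\frac{3}{2}}\right) \left(-9\right) = \left(-2542 - - 73 i \sqrt{73}\right) \left(-9\right) = \left(-2542 + 73 i \sqrt{73}\right) \left(-9\right) = 22878 - 657 i \sqrt{73}$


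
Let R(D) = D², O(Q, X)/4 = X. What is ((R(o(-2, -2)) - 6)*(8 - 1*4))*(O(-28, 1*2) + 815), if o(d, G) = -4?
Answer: 32920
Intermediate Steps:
O(Q, X) = 4*X
((R(o(-2, -2)) - 6)*(8 - 1*4))*(O(-28, 1*2) + 815) = (((-4)² - 6)*(8 - 1*4))*(4*(1*2) + 815) = ((16 - 6)*(8 - 4))*(4*2 + 815) = (10*4)*(8 + 815) = 40*823 = 32920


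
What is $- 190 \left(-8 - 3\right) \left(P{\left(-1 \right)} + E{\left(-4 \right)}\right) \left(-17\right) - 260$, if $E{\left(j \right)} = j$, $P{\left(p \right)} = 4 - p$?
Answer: $-35790$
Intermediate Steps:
$- 190 \left(-8 - 3\right) \left(P{\left(-1 \right)} + E{\left(-4 \right)}\right) \left(-17\right) - 260 = - 190 \left(-8 - 3\right) \left(\left(4 - -1\right) - 4\right) \left(-17\right) - 260 = - 190 - 11 \left(\left(4 + 1\right) - 4\right) \left(-17\right) - 260 = - 190 - 11 \left(5 - 4\right) \left(-17\right) - 260 = - 190 \left(-11\right) 1 \left(-17\right) - 260 = - 190 \left(\left(-11\right) \left(-17\right)\right) - 260 = \left(-190\right) 187 - 260 = -35530 - 260 = -35790$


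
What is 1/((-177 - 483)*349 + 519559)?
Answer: 1/289219 ≈ 3.4576e-6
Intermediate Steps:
1/((-177 - 483)*349 + 519559) = 1/(-660*349 + 519559) = 1/(-230340 + 519559) = 1/289219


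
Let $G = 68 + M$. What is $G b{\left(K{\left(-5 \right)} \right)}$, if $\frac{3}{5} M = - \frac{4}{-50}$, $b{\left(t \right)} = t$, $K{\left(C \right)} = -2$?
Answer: $- \frac{2044}{15} \approx -136.27$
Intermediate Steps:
$M = \frac{2}{15}$ ($M = \frac{5 \left(- \frac{4}{-50}\right)}{3} = \frac{5 \left(\left(-4\right) \left(- \frac{1}{50}\right)\right)}{3} = \frac{5}{3} \cdot \frac{2}{25} = \frac{2}{15} \approx 0.13333$)
$G = \frac{1022}{15}$ ($G = 68 + \frac{2}{15} = \frac{1022}{15} \approx 68.133$)
$G b{\left(K{\left(-5 \right)} \right)} = \frac{1022}{15} \left(-2\right) = - \frac{2044}{15}$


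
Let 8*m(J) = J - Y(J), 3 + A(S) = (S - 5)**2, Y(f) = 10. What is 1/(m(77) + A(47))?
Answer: 8/14155 ≈ 0.00056517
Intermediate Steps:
A(S) = -3 + (-5 + S)**2 (A(S) = -3 + (S - 5)**2 = -3 + (-5 + S)**2)
m(J) = -5/4 + J/8 (m(J) = (J - 1*10)/8 = (J - 10)/8 = (-10 + J)/8 = -5/4 + J/8)
1/(m(77) + A(47)) = 1/((-5/4 + (1/8)*77) + (-3 + (-5 + 47)**2)) = 1/((-5/4 + 77/8) + (-3 + 42**2)) = 1/(67/8 + (-3 + 1764)) = 1/(67/8 + 1761) = 1/(14155/8) = 8/14155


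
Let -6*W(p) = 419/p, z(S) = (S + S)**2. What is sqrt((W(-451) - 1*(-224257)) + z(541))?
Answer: sqrt(10214660227530)/2706 ≈ 1181.1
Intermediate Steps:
z(S) = 4*S**2 (z(S) = (2*S)**2 = 4*S**2)
W(p) = -419/(6*p)
sqrt((W(-451) - 1*(-224257)) + z(541)) = sqrt((-419/6/(-451) - 1*(-224257)) + 4*541**2) = sqrt((-419/6*(-1/451) + 224257) + 4*292681) = sqrt((419/2706 + 224257) + 1170724) = sqrt(606839861/2706 + 1170724) = sqrt(3774819005/2706) = sqrt(10214660227530)/2706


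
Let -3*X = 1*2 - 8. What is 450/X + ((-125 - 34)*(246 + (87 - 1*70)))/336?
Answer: 11261/112 ≈ 100.54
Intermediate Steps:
X = 2 (X = -(1*2 - 8)/3 = -(2 - 8)/3 = -⅓*(-6) = 2)
450/X + ((-125 - 34)*(246 + (87 - 1*70)))/336 = 450/2 + ((-125 - 34)*(246 + (87 - 1*70)))/336 = 450*(½) - 159*(246 + (87 - 70))*(1/336) = 225 - 159*(246 + 17)*(1/336) = 225 - 159*263*(1/336) = 225 - 41817*1/336 = 225 - 13939/112 = 11261/112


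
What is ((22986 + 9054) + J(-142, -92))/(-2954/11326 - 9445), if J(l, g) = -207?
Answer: -317937/94336 ≈ -3.3703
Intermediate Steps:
((22986 + 9054) + J(-142, -92))/(-2954/11326 - 9445) = ((22986 + 9054) - 207)/(-2954/11326 - 9445) = (32040 - 207)/(-2954*1/11326 - 9445) = 31833/(-211/809 - 9445) = 31833/(-7641216/809) = 31833*(-809/7641216) = -317937/94336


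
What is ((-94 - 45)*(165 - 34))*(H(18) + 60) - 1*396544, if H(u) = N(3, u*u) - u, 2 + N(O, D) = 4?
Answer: -1197740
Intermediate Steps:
N(O, D) = 2 (N(O, D) = -2 + 4 = 2)
H(u) = 2 - u
((-94 - 45)*(165 - 34))*(H(18) + 60) - 1*396544 = ((-94 - 45)*(165 - 34))*((2 - 1*18) + 60) - 1*396544 = (-139*131)*((2 - 18) + 60) - 396544 = -18209*(-16 + 60) - 396544 = -18209*44 - 396544 = -801196 - 396544 = -1197740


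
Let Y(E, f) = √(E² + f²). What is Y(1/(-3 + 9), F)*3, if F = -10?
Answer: √3601/2 ≈ 30.004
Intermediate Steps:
Y(1/(-3 + 9), F)*3 = √((1/(-3 + 9))² + (-10)²)*3 = √((1/6)² + 100)*3 = √((⅙)² + 100)*3 = √(1/36 + 100)*3 = √(3601/36)*3 = (√3601/6)*3 = √3601/2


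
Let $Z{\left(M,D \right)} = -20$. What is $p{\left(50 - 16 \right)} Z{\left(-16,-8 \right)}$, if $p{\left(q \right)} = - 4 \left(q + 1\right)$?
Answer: $2800$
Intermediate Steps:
$p{\left(q \right)} = -4 - 4 q$ ($p{\left(q \right)} = - 4 \left(1 + q\right) = -4 - 4 q$)
$p{\left(50 - 16 \right)} Z{\left(-16,-8 \right)} = \left(-4 - 4 \left(50 - 16\right)\right) \left(-20\right) = \left(-4 - 136\right) \left(-20\right) = \left(-140\right) \left(-20\right) = 2800$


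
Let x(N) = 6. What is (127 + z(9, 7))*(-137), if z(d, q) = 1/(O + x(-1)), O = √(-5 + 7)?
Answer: -296194/17 + 137*√2/34 ≈ -17417.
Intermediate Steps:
O = √2 ≈ 1.4142
z(d, q) = 1/(6 + √2) (z(d, q) = 1/(√2 + 6) = 1/(6 + √2))
(127 + z(9, 7))*(-137) = (127 + (3/17 - √2/34))*(-137) = (2162/17 - √2/34)*(-137) = -296194/17 + 137*√2/34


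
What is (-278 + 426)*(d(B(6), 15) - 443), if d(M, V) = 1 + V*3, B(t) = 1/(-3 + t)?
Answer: -58756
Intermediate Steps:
d(M, V) = 1 + 3*V
(-278 + 426)*(d(B(6), 15) - 443) = (-278 + 426)*((1 + 3*15) - 443) = 148*((1 + 45) - 443) = 148*(46 - 443) = 148*(-397) = -58756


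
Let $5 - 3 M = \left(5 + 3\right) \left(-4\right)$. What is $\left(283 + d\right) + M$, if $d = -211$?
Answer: $\frac{253}{3} \approx 84.333$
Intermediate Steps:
$M = \frac{37}{3}$ ($M = \frac{5}{3} - \frac{\left(5 + 3\right) \left(-4\right)}{3} = \frac{5}{3} - \frac{8 \left(-4\right)}{3} = \frac{5}{3} - - \frac{32}{3} = \frac{5}{3} + \frac{32}{3} = \frac{37}{3} \approx 12.333$)
$\left(283 + d\right) + M = \left(283 - 211\right) + \frac{37}{3} = 72 + \frac{37}{3} = \frac{253}{3}$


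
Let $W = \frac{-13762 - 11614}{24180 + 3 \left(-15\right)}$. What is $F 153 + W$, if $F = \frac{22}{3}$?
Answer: $\frac{27054094}{24135} \approx 1120.9$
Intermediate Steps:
$F = \frac{22}{3}$ ($F = 22 \cdot \frac{1}{3} = \frac{22}{3} \approx 7.3333$)
$W = - \frac{25376}{24135}$ ($W = - \frac{25376}{24180 - 45} = - \frac{25376}{24135} \approx -1.0514$)
$F 153 + W = \frac{22}{3} \cdot 153 - \frac{25376}{24135} = 1122 - \frac{25376}{24135} = \frac{27054094}{24135}$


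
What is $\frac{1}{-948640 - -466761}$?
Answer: $- \frac{1}{481879} \approx -2.0752 \cdot 10^{-6}$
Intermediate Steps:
$\frac{1}{-948640 - -466761} = \frac{1}{-948640 + \left(-4489 + 471250\right)} = \frac{1}{-948640 + 466761} = \frac{1}{-481879} = - \frac{1}{481879}$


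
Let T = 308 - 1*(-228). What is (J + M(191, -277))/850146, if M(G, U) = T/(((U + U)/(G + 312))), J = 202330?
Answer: 27955303/117745221 ≈ 0.23742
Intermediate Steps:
T = 536 (T = 308 + 228 = 536)
M(G, U) = 268*(312 + G)/U (M(G, U) = 536/(((U + U)/(G + 312))) = 536/(((2*U)/(312 + G))) = 536/((2*U/(312 + G))) = 536*((312 + G)/(2*U)) = 268*(312 + G)/U)
(J + M(191, -277))/850146 = (202330 + 268*(312 + 191)/(-277))/850146 = (202330 + 268*(-1/277)*503)*(1/850146) = (202330 - 134804/277)*(1/850146) = (55910606/277)*(1/850146) = 27955303/117745221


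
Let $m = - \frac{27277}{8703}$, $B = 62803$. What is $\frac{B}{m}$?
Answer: $- \frac{546574509}{27277} \approx -20038.0$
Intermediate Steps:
$m = - \frac{27277}{8703}$ ($m = \left(-27277\right) \frac{1}{8703} = - \frac{27277}{8703} \approx -3.1342$)
$\frac{B}{m} = \frac{62803}{- \frac{27277}{8703}} = 62803 \left(- \frac{8703}{27277}\right) = - \frac{546574509}{27277}$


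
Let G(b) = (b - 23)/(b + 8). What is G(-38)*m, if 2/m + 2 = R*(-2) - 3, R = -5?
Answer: 61/75 ≈ 0.81333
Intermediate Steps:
G(b) = (-23 + b)/(8 + b)
m = ⅖ (m = 2/(-2 + (-5*(-2) - 3)) = 2/(-2 + (10 - 3)) = 2/(-2 + 7) = 2/5 = 2*(⅕) = ⅖ ≈ 0.40000)
G(-38)*m = ((-23 - 38)/(8 - 38))*(⅖) = (-61/(-30))*(⅖) = -1/30*(-61)*(⅖) = (61/30)*(⅖) = 61/75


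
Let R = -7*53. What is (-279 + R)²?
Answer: 422500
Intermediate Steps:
R = -371
(-279 + R)² = (-279 - 371)² = (-650)² = 422500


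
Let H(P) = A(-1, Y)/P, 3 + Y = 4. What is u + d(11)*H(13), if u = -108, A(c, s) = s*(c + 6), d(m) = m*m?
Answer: -799/13 ≈ -61.462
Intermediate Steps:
Y = 1 (Y = -3 + 4 = 1)
d(m) = m**2
A(c, s) = s*(6 + c)
H(P) = 5/P (H(P) = (1*(6 - 1))/P = (1*5)/P = 5/P)
u + d(11)*H(13) = -108 + 11**2*(5/13) = -108 + 121*(5*(1/13)) = -108 + 121*(5/13) = -108 + 605/13 = -799/13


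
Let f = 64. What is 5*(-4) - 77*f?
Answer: -4948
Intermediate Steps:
5*(-4) - 77*f = 5*(-4) - 77*64 = -20 - 4928 = -4948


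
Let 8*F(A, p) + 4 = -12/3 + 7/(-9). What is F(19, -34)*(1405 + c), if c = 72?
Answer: -116683/72 ≈ -1620.6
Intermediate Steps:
F(A, p) = -79/72 (F(A, p) = -½ + (-12/3 + 7/(-9))/8 = -½ + (-12*⅓ + 7*(-⅑))/8 = -½ + (-4 - 7/9)/8 = -½ + (⅛)*(-43/9) = -½ - 43/72 = -79/72)
F(19, -34)*(1405 + c) = -79*(1405 + 72)/72 = -79/72*1477 = -116683/72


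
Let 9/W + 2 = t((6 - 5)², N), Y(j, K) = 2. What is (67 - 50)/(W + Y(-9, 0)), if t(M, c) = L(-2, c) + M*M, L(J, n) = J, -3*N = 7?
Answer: -17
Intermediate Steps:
N = -7/3 (N = -⅓*7 = -7/3 ≈ -2.3333)
t(M, c) = -2 + M² (t(M, c) = -2 + M*M = -2 + M²)
W = -3 (W = 9/(-2 + (-2 + ((6 - 5)²)²)) = 9/(-2 + (-2 + (1²)²)) = 9/(-2 + (-2 + 1²)) = 9/(-2 + (-2 + 1)) = 9/(-2 - 1) = 9/(-3) = 9*(-⅓) = -3)
(67 - 50)/(W + Y(-9, 0)) = (67 - 50)/(-3 + 2) = 17/(-1) = 17*(-1) = -17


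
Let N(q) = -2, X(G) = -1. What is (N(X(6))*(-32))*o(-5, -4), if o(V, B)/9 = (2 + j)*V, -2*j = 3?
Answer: -1440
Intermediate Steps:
j = -3/2 (j = -½*3 = -3/2 ≈ -1.5000)
o(V, B) = 9*V/2 (o(V, B) = 9*((2 - 3/2)*V) = 9*(V/2) = 9*V/2)
(N(X(6))*(-32))*o(-5, -4) = (-2*(-32))*((9/2)*(-5)) = 64*(-45/2) = -1440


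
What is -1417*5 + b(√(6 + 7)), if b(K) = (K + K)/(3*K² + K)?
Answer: -410931/58 + 3*√13/58 ≈ -7084.8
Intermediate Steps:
b(K) = 2*K/(K + 3*K²) (b(K) = (2*K)/(K + 3*K²) = 2*K/(K + 3*K²))
-1417*5 + b(√(6 + 7)) = -1417*5 + 2/(1 + 3*√(6 + 7)) = -109*65 + 2/(1 + 3*√13) = -7085 + 2/(1 + 3*√13)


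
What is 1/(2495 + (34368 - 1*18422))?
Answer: 1/18441 ≈ 5.4227e-5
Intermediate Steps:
1/(2495 + (34368 - 1*18422)) = 1/(2495 + (34368 - 18422)) = 1/(2495 + 15946) = 1/18441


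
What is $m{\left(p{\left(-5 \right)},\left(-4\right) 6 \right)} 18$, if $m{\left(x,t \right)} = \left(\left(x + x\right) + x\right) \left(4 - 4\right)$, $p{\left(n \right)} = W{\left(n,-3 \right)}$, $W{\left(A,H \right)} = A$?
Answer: $0$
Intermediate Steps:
$p{\left(n \right)} = n$
$m{\left(x,t \right)} = 0$ ($m{\left(x,t \right)} = \left(2 x + x\right) 0 = 3 x 0 = 0$)
$m{\left(p{\left(-5 \right)},\left(-4\right) 6 \right)} 18 = 0 \cdot 18 = 0$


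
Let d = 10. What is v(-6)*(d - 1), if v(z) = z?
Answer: -54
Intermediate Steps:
v(-6)*(d - 1) = -6*(10 - 1) = -6*9 = -54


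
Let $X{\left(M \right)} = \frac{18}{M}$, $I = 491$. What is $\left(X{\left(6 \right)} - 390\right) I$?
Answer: $-190017$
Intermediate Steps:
$\left(X{\left(6 \right)} - 390\right) I = \left(\frac{18}{6} - 390\right) 491 = \left(18 \cdot \frac{1}{6} - 390\right) 491 = \left(3 - 390\right) 491 = \left(-387\right) 491 = -190017$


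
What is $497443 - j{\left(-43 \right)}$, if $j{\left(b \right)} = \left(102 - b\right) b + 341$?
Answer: $503337$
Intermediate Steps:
$j{\left(b \right)} = 341 + b \left(102 - b\right)$ ($j{\left(b \right)} = b \left(102 - b\right) + 341 = 341 + b \left(102 - b\right)$)
$497443 - j{\left(-43 \right)} = 497443 - \left(341 - \left(-43\right)^{2} + 102 \left(-43\right)\right) = 497443 - \left(341 - 1849 - 4386\right) = 497443 - -5894 = 497443 + 5894 = 503337$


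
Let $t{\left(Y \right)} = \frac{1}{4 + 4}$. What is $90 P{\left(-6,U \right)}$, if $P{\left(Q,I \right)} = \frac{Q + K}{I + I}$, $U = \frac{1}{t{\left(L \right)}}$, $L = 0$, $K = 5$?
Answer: $- \frac{45}{8} \approx -5.625$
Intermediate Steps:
$t{\left(Y \right)} = \frac{1}{8}$
$U = 8$ ($U = \frac{1}{\frac{1}{8}} = 8$)
$P{\left(Q,I \right)} = \frac{5 + Q}{2 I}$ ($P{\left(Q,I \right)} = \frac{Q + 5}{I + I} = \frac{5 + Q}{2 I}$)
$90 P{\left(-6,U \right)} = 90 \frac{5 - 6}{2 \cdot 8} = 90 \cdot \frac{1}{2} \cdot \frac{1}{8} \left(-1\right) = 90 \left(- \frac{1}{16}\right) = - \frac{45}{8}$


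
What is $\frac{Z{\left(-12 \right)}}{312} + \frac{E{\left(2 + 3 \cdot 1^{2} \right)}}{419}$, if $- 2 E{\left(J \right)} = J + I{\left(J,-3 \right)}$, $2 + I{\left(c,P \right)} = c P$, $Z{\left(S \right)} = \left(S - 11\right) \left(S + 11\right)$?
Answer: $\frac{11509}{130728} \approx 0.088038$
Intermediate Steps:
$Z{\left(S \right)} = \left(-11 + S\right) \left(11 + S\right)$
$I{\left(c,P \right)} = -2 + P c$ ($I{\left(c,P \right)} = -2 + c P = -2 + P c$)
$E{\left(J \right)} = 1 + J$ ($E{\left(J \right)} = - \frac{J - \left(2 + 3 J\right)}{2} = - \frac{-2 - 2 J}{2} = 1 + J$)
$\frac{Z{\left(-12 \right)}}{312} + \frac{E{\left(2 + 3 \cdot 1^{2} \right)}}{419} = \frac{-121 + \left(-12\right)^{2}}{312} + \frac{1 + \left(2 + 3 \cdot 1^{2}\right)}{419} = \left(-121 + 144\right) \frac{1}{312} + \left(1 + \left(2 + 3 \cdot 1\right)\right) \frac{1}{419} = 23 \cdot \frac{1}{312} + \left(1 + \left(2 + 3\right)\right) \frac{1}{419} = \frac{23}{312} + \left(1 + 5\right) \frac{1}{419} = \frac{23}{312} + 6 \cdot \frac{1}{419} = \frac{23}{312} + \frac{6}{419} = \frac{11509}{130728}$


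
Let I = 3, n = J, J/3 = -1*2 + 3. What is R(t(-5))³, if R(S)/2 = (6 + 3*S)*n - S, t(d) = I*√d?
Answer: -1197504 - 366336*I*√5 ≈ -1.1975e+6 - 8.1915e+5*I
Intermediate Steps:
J = 3 (J = 3*(-1*2 + 3) = 3*(-2 + 3) = 3*1 = 3)
n = 3
t(d) = 3*√d
R(S) = 36 + 16*S (R(S) = 2*((6 + 3*S)*3 - S) = 2*((18 + 9*S) - S) = 2*(18 + 8*S) = 36 + 16*S)
R(t(-5))³ = (36 + 16*(3*√(-5)))³ = (36 + 16*(3*(I*√5)))³ = (36 + 16*(3*I*√5))³ = (36 + 48*I*√5)³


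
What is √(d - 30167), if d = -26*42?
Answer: I*√31259 ≈ 176.8*I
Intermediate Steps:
d = -1092
√(d - 30167) = √(-1092 - 30167) = √(-31259) = I*√31259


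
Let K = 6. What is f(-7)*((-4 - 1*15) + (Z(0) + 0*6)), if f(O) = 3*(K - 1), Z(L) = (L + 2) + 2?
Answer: -225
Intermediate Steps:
Z(L) = 4 + L (Z(L) = (2 + L) + 2 = 4 + L)
f(O) = 15 (f(O) = 3*(6 - 1) = 3*5 = 15)
f(-7)*((-4 - 1*15) + (Z(0) + 0*6)) = 15*((-4 - 1*15) + ((4 + 0) + 0*6)) = 15*((-4 - 15) + (4 + 0)) = 15*(-19 + 4) = 15*(-15) = -225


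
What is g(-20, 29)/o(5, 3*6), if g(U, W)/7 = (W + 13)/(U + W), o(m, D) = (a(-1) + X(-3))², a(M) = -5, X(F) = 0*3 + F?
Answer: 49/96 ≈ 0.51042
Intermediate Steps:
X(F) = F (X(F) = 0 + F = F)
o(m, D) = 64 (o(m, D) = (-5 - 3)² = (-8)² = 64)
g(U, W) = 7*(13 + W)/(U + W) (g(U, W) = 7*((W + 13)/(U + W)) = 7*((13 + W)/(U + W)) = 7*(13 + W)/(U + W))
g(-20, 29)/o(5, 3*6) = (7*(13 + 29)/(-20 + 29))/64 = (7*42/9)*(1/64) = (7*(⅑)*42)*(1/64) = (98/3)*(1/64) = 49/96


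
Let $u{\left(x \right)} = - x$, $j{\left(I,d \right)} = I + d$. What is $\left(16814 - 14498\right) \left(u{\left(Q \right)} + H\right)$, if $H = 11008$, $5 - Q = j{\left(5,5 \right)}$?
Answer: $25506108$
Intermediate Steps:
$Q = -5$ ($Q = 5 - \left(5 + 5\right) = 5 - 10 = -5$)
$\left(16814 - 14498\right) \left(u{\left(Q \right)} + H\right) = \left(16814 - 14498\right) \left(\left(-1\right) \left(-5\right) + 11008\right) = 2316 \left(5 + 11008\right) = 2316 \cdot 11013 = 25506108$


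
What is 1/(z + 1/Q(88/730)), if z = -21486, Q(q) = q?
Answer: -44/945019 ≈ -4.6560e-5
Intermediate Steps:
1/(z + 1/Q(88/730)) = 1/(-21486 + 1/(88/730)) = 1/(-21486 + 1/(88*(1/730))) = 1/(-21486 + 1/(44/365)) = 1/(-21486 + 365/44) = 1/(-945019/44) = -44/945019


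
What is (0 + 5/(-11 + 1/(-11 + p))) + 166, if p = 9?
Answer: 3808/23 ≈ 165.57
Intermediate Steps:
(0 + 5/(-11 + 1/(-11 + p))) + 166 = (0 + 5/(-11 + 1/(-11 + 9))) + 166 = (0 + 5/(-11 + 1/(-2))) + 166 = (0 + 5/(-11 - 1/2)) + 166 = (0 + 5/(-23/2)) + 166 = (0 + 5*(-2/23)) + 166 = (0 - 10/23) + 166 = -10/23 + 166 = 3808/23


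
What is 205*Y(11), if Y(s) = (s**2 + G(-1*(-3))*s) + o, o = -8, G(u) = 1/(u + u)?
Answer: 141245/6 ≈ 23541.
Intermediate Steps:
G(u) = 1/(2*u)
Y(s) = -8 + s**2 + s/6 (Y(s) = (s**2 + (1/(2*((-1*(-3)))))*s) - 8 = (s**2 + ((1/2)/3)*s) - 8 = (s**2 + ((1/2)*(1/3))*s) - 8 = (s**2 + s/6) - 8 = -8 + s**2 + s/6)
205*Y(11) = 205*(-8 + 11**2 + (1/6)*11) = 205*(-8 + 121 + 11/6) = 205*(689/6) = 141245/6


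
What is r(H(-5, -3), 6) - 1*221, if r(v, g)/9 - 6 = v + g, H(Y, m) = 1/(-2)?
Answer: -235/2 ≈ -117.50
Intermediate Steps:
H(Y, m) = -½
r(v, g) = 54 + 9*g + 9*v (r(v, g) = 54 + 9*(v + g) = 54 + 9*(g + v) = 54 + (9*g + 9*v) = 54 + 9*g + 9*v)
r(H(-5, -3), 6) - 1*221 = (54 + 9*6 + 9*(-½)) - 1*221 = (54 + 54 - 9/2) - 221 = 207/2 - 221 = -235/2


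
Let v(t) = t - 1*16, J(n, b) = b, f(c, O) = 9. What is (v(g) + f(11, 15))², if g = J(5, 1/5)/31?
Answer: 1175056/24025 ≈ 48.910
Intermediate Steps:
g = 1/155 (g = (1/5)/31 = (1*(⅕))*(1/31) = (⅕)*(1/31) = 1/155 ≈ 0.0064516)
v(t) = -16 + t (v(t) = t - 16 = -16 + t)
(v(g) + f(11, 15))² = ((-16 + 1/155) + 9)² = (-2479/155 + 9)² = (-1084/155)² = 1175056/24025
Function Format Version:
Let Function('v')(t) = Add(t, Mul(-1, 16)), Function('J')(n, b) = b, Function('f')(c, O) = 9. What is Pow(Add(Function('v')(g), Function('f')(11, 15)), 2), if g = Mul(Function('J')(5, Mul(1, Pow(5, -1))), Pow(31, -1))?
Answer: Rational(1175056, 24025) ≈ 48.910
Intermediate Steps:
g = Rational(1, 155) (g = Mul(Mul(1, Pow(5, -1)), Pow(31, -1)) = Mul(Mul(1, Rational(1, 5)), Rational(1, 31)) = Mul(Rational(1, 5), Rational(1, 31)) = Rational(1, 155) ≈ 0.0064516)
Function('v')(t) = Add(-16, t) (Function('v')(t) = Add(t, -16) = Add(-16, t))
Pow(Add(Function('v')(g), Function('f')(11, 15)), 2) = Pow(Add(Add(-16, Rational(1, 155)), 9), 2) = Pow(Add(Rational(-2479, 155), 9), 2) = Pow(Rational(-1084, 155), 2) = Rational(1175056, 24025)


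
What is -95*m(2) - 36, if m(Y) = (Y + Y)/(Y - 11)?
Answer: 56/9 ≈ 6.2222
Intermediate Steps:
m(Y) = 2*Y/(-11 + Y) (m(Y) = (2*Y)/(-11 + Y) = 2*Y/(-11 + Y))
-95*m(2) - 36 = -190*2/(-11 + 2) - 36 = -190*2/(-9) - 36 = -190*2*(-1)/9 - 36 = -95*(-4/9) - 36 = 380/9 - 36 = 56/9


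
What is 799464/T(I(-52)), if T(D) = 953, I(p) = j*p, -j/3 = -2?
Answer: 799464/953 ≈ 838.89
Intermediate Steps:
j = 6 (j = -3*(-2) = 6)
I(p) = 6*p
799464/T(I(-52)) = 799464/953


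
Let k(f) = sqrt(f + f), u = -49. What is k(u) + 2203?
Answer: 2203 + 7*I*sqrt(2) ≈ 2203.0 + 9.8995*I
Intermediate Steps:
k(f) = sqrt(2)*sqrt(f) (k(f) = sqrt(2*f) = sqrt(2)*sqrt(f))
k(u) + 2203 = sqrt(2)*sqrt(-49) + 2203 = sqrt(2)*(7*I) + 2203 = 7*I*sqrt(2) + 2203 = 2203 + 7*I*sqrt(2)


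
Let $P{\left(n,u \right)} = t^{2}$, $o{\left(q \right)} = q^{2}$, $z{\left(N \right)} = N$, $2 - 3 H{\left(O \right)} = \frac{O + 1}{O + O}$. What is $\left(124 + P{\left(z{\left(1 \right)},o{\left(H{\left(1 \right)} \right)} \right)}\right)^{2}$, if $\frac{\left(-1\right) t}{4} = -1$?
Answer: $19600$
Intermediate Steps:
$H{\left(O \right)} = \frac{2}{3} - \frac{1 + O}{6 O}$ ($H{\left(O \right)} = \frac{2}{3} - \frac{\left(O + 1\right) \frac{1}{O + O}}{3} = \frac{2}{3} - \frac{\left(1 + O\right) \frac{1}{2 O}}{3} = \frac{2}{3} - \frac{\frac{1}{2} \frac{1}{O} \left(1 + O\right)}{3} = \frac{2}{3} - \frac{1 + O}{6 O}$)
$t = 4$ ($t = \left(-4\right) \left(-1\right) = 4$)
$P{\left(n,u \right)} = 16$ ($P{\left(n,u \right)} = 4^{2} = 16$)
$\left(124 + P{\left(z{\left(1 \right)},o{\left(H{\left(1 \right)} \right)} \right)}\right)^{2} = \left(124 + 16\right)^{2} = 140^{2} = 19600$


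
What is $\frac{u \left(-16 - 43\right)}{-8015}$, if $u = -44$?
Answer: $- \frac{2596}{8015} \approx -0.32389$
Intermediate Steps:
$\frac{u \left(-16 - 43\right)}{-8015} = \frac{\left(-44\right) \left(-16 - 43\right)}{-8015} = \left(-44\right) \left(-59\right) \left(- \frac{1}{8015}\right) = 2596 \left(- \frac{1}{8015}\right) = - \frac{2596}{8015}$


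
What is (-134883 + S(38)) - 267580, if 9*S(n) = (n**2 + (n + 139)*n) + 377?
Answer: -1204540/3 ≈ -4.0151e+5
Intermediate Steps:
S(n) = 377/9 + n**2/9 + n*(139 + n)/9 (S(n) = ((n**2 + (n + 139)*n) + 377)/9 = ((n**2 + (139 + n)*n) + 377)/9 = ((n**2 + n*(139 + n)) + 377)/9 = (377 + n**2 + n*(139 + n))/9 = 377/9 + n**2/9 + n*(139 + n)/9)
(-134883 + S(38)) - 267580 = (-134883 + (377/9 + (2/9)*38**2 + (139/9)*38)) - 267580 = (-134883 + (377/9 + (2/9)*1444 + 5282/9)) - 267580 = (-134883 + (377/9 + 2888/9 + 5282/9)) - 267580 = (-134883 + 2849/3) - 267580 = -401800/3 - 267580 = -1204540/3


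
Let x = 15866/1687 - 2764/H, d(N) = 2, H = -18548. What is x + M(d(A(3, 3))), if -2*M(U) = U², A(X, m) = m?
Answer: 59091121/7822619 ≈ 7.5539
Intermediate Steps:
M(U) = -U²/2
x = 74736359/7822619 (x = 15866/1687 - 2764/(-18548) = 15866*(1/1687) - 2764*(-1/18548) = 15866/1687 + 691/4637 = 74736359/7822619 ≈ 9.5539)
x + M(d(A(3, 3))) = 74736359/7822619 - ½*2² = 74736359/7822619 - ½*4 = 74736359/7822619 - 2 = 59091121/7822619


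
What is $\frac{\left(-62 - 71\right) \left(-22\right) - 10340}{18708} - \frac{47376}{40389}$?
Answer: $- \frac{197625709}{125932902} \approx -1.5693$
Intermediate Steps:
$\frac{\left(-62 - 71\right) \left(-22\right) - 10340}{18708} - \frac{47376}{40389} = \left(\left(-133\right) \left(-22\right) - 10340\right) \frac{1}{18708} - \frac{15792}{13463} = \left(2926 - 10340\right) \frac{1}{18708} - \frac{15792}{13463} = \left(-7414\right) \frac{1}{18708} - \frac{15792}{13463} = - \frac{3707}{9354} - \frac{15792}{13463} = - \frac{197625709}{125932902}$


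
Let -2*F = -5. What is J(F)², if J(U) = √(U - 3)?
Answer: -½ ≈ -0.50000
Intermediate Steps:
F = 5/2 (F = -½*(-5) = 5/2 ≈ 2.5000)
J(U) = √(-3 + U)
J(F)² = (√(-3 + 5/2))² = (√(-½))² = (I*√2/2)² = -½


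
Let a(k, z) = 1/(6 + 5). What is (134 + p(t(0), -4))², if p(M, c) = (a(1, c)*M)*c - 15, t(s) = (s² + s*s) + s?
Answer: 14161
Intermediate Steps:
a(k, z) = 1/11
t(s) = s + 2*s² (t(s) = (s² + s²) + s = 2*s² + s = s + 2*s²)
p(M, c) = -15 + M*c/11 (p(M, c) = (M/11)*c - 15 = M*c/11 - 15 = -15 + M*c/11)
(134 + p(t(0), -4))² = (134 + (-15 + (1/11)*(0*(1 + 2*0))*(-4)))² = (134 + (-15 + (1/11)*(0*(1 + 0))*(-4)))² = (134 + (-15 + (1/11)*(0*1)*(-4)))² = (134 + (-15 + (1/11)*0*(-4)))² = (134 + (-15 + 0))² = (134 - 15)² = 119² = 14161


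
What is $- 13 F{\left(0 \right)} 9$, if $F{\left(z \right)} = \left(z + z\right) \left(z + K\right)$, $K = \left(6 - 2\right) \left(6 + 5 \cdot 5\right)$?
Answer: $0$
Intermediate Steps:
$K = 124$ ($K = 4 \left(6 + 25\right) = 4 \cdot 31 = 124$)
$F{\left(z \right)} = 2 z \left(124 + z\right)$ ($F{\left(z \right)} = \left(z + z\right) \left(z + 124\right) = 2 z \left(124 + z\right)$)
$- 13 F{\left(0 \right)} 9 = - 13 \cdot 2 \cdot 0 \left(124 + 0\right) 9 = - 13 \cdot 2 \cdot 0 \cdot 124 \cdot 9 = \left(-13\right) 0 \cdot 9 = 0 \cdot 9 = 0$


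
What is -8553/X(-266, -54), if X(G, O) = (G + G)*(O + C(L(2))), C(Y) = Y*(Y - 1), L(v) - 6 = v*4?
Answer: 8553/68096 ≈ 0.12560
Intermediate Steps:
L(v) = 6 + 4*v (L(v) = 6 + v*4 = 6 + 4*v)
C(Y) = Y*(-1 + Y)
X(G, O) = 2*G*(182 + O) (X(G, O) = (G + G)*(O + (6 + 4*2)*(-1 + (6 + 4*2))) = (2*G)*(O + (6 + 8)*(-1 + (6 + 8))) = (2*G)*(O + 14*(-1 + 14)) = (2*G)*(O + 14*13) = (2*G)*(O + 182) = (2*G)*(182 + O) = 2*G*(182 + O))
-8553/X(-266, -54) = -8553*(-1/(532*(182 - 54))) = -8553/(2*(-266)*128) = -8553/(-68096) = -8553*(-1/68096) = 8553/68096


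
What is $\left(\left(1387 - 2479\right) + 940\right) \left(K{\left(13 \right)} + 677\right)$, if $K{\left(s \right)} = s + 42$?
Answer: $-111264$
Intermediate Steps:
$K{\left(s \right)} = 42 + s$
$\left(\left(1387 - 2479\right) + 940\right) \left(K{\left(13 \right)} + 677\right) = \left(\left(1387 - 2479\right) + 940\right) \left(\left(42 + 13\right) + 677\right) = \left(-1092 + 940\right) \left(55 + 677\right) = \left(-152\right) 732 = -111264$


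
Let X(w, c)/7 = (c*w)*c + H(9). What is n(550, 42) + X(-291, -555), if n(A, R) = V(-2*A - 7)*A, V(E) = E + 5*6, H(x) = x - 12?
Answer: -628039296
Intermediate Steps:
H(x) = -12 + x
X(w, c) = -21 + 7*w*c² (X(w, c) = 7*((c*w)*c + (-12 + 9)) = 7*(w*c² - 3) = 7*(-3 + w*c²) = -21 + 7*w*c²)
V(E) = 30 + E (V(E) = E + 30 = 30 + E)
n(A, R) = A*(23 - 2*A) (n(A, R) = (30 + (-2*A - 7))*A = (30 + (-7 - 2*A))*A = (23 - 2*A)*A = A*(23 - 2*A))
n(550, 42) + X(-291, -555) = 550*(23 - 2*550) + (-21 + 7*(-291)*(-555)²) = 550*(23 - 1100) + (-21 + 7*(-291)*308025) = 550*(-1077) + (-21 - 627446925) = -592350 - 627446946 = -628039296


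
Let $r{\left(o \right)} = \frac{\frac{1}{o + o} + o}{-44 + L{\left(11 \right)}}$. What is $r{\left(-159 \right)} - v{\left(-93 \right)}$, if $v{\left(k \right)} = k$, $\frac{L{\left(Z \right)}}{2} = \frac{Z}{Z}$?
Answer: $\frac{1292671}{13356} \approx 96.786$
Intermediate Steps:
$L{\left(Z \right)} = 2$ ($L{\left(Z \right)} = 2 \frac{Z}{Z} = 2 \cdot 1 = 2$)
$r{\left(o \right)} = - \frac{o}{42} - \frac{1}{84 o}$ ($r{\left(o \right)} = \frac{\frac{1}{o + o} + o}{-44 + 2} = \frac{\frac{1}{2 o} + o}{-42} = \left(\frac{1}{2 o} + o\right) \left(- \frac{1}{42}\right) = \left(o + \frac{1}{2 o}\right) \left(- \frac{1}{42}\right) = - \frac{o}{42} - \frac{1}{84 o}$)
$r{\left(-159 \right)} - v{\left(-93 \right)} = \left(\left(- \frac{1}{42}\right) \left(-159\right) - \frac{1}{84 \left(-159\right)}\right) - -93 = \left(\frac{53}{14} - - \frac{1}{13356}\right) + 93 = \left(\frac{53}{14} + \frac{1}{13356}\right) + 93 = \frac{50563}{13356} + 93 = \frac{1292671}{13356}$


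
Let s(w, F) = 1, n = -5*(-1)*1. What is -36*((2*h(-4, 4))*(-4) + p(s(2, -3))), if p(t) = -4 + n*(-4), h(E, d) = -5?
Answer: -576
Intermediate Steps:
n = 5 (n = 5*1 = 5)
p(t) = -24 (p(t) = -4 + 5*(-4) = -4 - 20 = -24)
-36*((2*h(-4, 4))*(-4) + p(s(2, -3))) = -36*((2*(-5))*(-4) - 24) = -36*(-10*(-4) - 24) = -36*(40 - 24) = -36*16 = -576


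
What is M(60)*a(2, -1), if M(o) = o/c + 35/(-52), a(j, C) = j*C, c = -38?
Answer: 2225/494 ≈ 4.5041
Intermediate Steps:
a(j, C) = C*j
M(o) = -35/52 - o/38 (M(o) = o/(-38) + 35/(-52) = o*(-1/38) + 35*(-1/52) = -o/38 - 35/52 = -35/52 - o/38)
M(60)*a(2, -1) = (-35/52 - 1/38*60)*(-1*2) = (-35/52 - 30/19)*(-2) = -2225/988*(-2) = 2225/494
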